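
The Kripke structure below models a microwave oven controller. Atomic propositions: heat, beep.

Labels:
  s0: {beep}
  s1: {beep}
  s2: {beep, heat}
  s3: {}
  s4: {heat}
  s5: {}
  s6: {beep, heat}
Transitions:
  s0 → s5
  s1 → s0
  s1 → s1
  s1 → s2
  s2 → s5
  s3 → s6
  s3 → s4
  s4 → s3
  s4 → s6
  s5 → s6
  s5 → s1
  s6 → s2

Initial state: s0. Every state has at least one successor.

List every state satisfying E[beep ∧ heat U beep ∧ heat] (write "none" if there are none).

{s2, s6}

States satisfying beep ∧ heat: {s2, s6}.
States satisfying E[beep ∧ heat U beep ∧ heat]: {s2, s6}.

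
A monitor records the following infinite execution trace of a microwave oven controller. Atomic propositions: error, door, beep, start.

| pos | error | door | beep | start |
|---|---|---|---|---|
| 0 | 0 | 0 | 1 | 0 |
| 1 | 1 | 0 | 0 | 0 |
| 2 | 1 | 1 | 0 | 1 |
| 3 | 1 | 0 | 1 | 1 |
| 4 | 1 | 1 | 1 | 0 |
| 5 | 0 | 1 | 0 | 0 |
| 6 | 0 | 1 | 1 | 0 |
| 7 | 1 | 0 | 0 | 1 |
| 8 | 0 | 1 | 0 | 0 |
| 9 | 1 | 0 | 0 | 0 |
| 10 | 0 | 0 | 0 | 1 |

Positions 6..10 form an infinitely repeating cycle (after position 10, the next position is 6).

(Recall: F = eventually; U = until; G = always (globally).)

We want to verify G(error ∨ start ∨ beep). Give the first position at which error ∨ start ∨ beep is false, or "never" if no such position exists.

Check error ∨ start ∨ beep at each position in order: 0 ✓, 1 ✓, 2 ✓, 3 ✓, 4 ✓.
At position 5 the labels are {door}, so error ∨ start ∨ beep is false there. This is the first violation.

5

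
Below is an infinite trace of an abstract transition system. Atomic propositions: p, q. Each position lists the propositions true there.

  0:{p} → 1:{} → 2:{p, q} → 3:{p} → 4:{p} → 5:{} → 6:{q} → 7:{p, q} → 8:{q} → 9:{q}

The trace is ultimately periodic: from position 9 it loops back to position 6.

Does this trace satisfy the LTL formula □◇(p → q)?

◇(p → q) holds at every position 0..9, and those are all positions ever visited, so □◇(p → q) holds.

Holds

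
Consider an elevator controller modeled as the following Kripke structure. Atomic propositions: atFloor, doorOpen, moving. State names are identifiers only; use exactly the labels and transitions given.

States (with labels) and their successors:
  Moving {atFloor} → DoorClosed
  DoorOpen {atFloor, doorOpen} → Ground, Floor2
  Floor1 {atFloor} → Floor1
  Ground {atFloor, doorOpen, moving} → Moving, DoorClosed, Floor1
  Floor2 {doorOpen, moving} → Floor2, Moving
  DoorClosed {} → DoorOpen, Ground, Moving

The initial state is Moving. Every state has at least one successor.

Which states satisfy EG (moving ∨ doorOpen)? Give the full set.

{DoorOpen, Floor2}

States satisfying moving ∨ doorOpen: {DoorOpen, Ground, Floor2}.
States satisfying EG (moving ∨ doorOpen): {DoorOpen, Floor2}.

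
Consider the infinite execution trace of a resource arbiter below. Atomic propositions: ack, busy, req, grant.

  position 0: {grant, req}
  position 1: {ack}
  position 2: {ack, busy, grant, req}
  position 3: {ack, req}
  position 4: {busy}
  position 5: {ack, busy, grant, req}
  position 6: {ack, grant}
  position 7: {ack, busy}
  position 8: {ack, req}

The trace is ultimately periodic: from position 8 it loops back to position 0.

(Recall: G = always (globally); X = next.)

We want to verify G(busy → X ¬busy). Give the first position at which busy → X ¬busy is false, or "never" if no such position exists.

4

Check busy → X ¬busy at each position in order: 0 ✓, 1 ✓, 2 ✓, 3 ✓.
At position 4 the labels are {busy} and the next position 5 has {ack, busy, grant, req}, so busy → X ¬busy is false there. This is the first violation.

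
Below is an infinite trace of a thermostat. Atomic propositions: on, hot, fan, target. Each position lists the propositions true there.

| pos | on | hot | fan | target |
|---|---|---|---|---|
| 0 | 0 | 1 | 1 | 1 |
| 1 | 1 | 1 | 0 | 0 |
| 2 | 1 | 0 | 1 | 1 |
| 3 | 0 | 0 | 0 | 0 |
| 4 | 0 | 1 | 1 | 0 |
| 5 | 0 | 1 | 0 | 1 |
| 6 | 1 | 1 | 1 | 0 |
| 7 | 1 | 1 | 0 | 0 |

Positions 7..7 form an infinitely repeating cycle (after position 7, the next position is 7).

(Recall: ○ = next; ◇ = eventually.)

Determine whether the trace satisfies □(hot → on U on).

hot → on U on must hold at every position from 0 onward. It fails at position 0, so □(hot → on U on) is false.
Positions where hot holds: 0, 1, 4, 5, 6, 7.
Check on U on at each: 0→fails, 1→ok, 4→fails, 5→fails, 6→ok, 7→ok.

Does not hold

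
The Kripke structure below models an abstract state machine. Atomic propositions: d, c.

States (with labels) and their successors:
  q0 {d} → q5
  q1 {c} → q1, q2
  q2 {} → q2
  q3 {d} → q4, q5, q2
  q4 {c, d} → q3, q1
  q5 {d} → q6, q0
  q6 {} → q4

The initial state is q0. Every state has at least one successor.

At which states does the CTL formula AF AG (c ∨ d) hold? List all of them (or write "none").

none

States satisfying AG (c ∨ d): ∅.
States satisfying AF AG (c ∨ d): ∅.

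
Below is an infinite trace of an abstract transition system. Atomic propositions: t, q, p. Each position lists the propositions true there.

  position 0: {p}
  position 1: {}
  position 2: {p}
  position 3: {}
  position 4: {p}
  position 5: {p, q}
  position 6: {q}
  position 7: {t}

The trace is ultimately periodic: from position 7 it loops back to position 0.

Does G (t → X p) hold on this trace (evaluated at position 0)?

Holds

t → X p holds at every position 0..7, and those are all positions ever visited, so G (t → X p) holds.
Positions where t holds: 7.
Check X p at each: 7→ok.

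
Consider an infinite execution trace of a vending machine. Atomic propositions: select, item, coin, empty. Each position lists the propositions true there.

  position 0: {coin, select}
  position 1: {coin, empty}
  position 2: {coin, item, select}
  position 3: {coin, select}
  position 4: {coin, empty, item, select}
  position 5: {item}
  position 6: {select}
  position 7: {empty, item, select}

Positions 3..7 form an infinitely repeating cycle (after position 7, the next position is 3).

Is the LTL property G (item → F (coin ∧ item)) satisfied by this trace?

item → F (coin ∧ item) holds at every position 0..7, and those are all positions ever visited, so G (item → F (coin ∧ item)) holds.
Positions where item holds: 2, 4, 5, 7.
Check F (coin ∧ item) at each: 2→ok, 4→ok, 5→ok, 7→ok.

Holds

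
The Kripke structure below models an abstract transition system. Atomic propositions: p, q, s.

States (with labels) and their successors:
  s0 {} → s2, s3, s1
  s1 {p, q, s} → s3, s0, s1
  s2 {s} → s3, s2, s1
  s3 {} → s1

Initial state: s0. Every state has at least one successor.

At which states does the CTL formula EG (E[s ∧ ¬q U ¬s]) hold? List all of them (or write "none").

States satisfying E[s ∧ ¬q U ¬s]: {s0, s2, s3}.
States satisfying EG (E[s ∧ ¬q U ¬s]): {s0, s2}.

{s0, s2}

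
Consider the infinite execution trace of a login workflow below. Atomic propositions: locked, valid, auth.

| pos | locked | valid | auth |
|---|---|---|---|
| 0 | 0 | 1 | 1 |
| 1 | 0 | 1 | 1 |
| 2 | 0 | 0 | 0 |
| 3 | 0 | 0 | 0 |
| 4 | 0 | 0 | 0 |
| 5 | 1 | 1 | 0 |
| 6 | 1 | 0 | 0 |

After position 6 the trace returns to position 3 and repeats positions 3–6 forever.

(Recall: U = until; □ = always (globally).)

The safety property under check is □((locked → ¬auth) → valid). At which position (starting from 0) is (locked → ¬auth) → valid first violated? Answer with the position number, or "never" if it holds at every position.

2

Check (locked → ¬auth) → valid at each position in order: 0 ✓, 1 ✓.
At position 2 the labels are {}, so (locked → ¬auth) → valid is false there. This is the first violation.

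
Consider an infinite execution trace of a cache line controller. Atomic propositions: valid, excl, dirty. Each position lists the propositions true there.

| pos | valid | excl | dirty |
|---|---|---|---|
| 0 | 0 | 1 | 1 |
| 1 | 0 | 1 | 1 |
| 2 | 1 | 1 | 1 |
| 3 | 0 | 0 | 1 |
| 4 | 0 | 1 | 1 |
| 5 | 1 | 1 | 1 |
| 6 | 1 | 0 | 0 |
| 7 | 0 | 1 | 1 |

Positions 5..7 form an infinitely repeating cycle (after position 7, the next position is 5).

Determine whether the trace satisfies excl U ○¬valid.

Satisfied

Walking from position 0: ○¬valid first holds at position 0, and excl holds at every earlier position along the way, so excl U ○¬valid holds.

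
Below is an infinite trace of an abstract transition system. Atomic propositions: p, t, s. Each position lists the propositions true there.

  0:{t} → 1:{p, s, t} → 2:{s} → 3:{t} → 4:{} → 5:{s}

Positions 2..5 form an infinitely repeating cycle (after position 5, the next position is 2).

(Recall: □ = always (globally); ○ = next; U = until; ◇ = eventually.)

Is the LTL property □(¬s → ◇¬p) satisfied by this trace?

Satisfied

¬s → ◇¬p holds at every position 0..5, and those are all positions ever visited, so □(¬s → ◇¬p) holds.
Positions where ¬s holds: 0, 3, 4.
Check ◇¬p at each: 0→ok, 3→ok, 4→ok.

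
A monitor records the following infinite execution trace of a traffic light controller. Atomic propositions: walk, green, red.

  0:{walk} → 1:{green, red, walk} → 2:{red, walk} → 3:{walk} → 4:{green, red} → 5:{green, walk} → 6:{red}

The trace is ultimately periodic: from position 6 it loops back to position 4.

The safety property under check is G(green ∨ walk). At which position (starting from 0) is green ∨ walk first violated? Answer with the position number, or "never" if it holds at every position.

6

Check green ∨ walk at each position in order: 0 ✓, 1 ✓, 2 ✓, 3 ✓, 4 ✓, 5 ✓.
At position 6 the labels are {red}, so green ∨ walk is false there. This is the first violation.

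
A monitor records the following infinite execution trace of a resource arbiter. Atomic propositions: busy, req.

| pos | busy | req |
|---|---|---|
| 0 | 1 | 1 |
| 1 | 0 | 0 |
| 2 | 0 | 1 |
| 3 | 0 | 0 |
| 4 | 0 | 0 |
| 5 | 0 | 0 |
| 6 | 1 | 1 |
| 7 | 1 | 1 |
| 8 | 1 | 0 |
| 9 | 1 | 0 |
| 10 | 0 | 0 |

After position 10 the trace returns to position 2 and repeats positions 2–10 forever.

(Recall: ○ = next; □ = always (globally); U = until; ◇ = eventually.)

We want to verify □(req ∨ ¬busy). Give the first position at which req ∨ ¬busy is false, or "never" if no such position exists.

Check req ∨ ¬busy at each position in order: 0 ✓, 1 ✓, 2 ✓, 3 ✓, 4 ✓, 5 ✓, 6 ✓, 7 ✓.
At position 8 the labels are {busy}, so req ∨ ¬busy is false there. This is the first violation.

8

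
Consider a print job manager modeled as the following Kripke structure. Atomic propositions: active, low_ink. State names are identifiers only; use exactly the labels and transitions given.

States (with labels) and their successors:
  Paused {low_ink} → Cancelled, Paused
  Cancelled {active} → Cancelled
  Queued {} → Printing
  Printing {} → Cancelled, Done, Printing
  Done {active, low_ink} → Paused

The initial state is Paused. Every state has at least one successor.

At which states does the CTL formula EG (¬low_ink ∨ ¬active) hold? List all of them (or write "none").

{Paused, Cancelled, Queued, Printing}

States satisfying ¬low_ink ∨ ¬active: {Paused, Cancelled, Queued, Printing}.
States satisfying EG (¬low_ink ∨ ¬active): {Paused, Cancelled, Queued, Printing}.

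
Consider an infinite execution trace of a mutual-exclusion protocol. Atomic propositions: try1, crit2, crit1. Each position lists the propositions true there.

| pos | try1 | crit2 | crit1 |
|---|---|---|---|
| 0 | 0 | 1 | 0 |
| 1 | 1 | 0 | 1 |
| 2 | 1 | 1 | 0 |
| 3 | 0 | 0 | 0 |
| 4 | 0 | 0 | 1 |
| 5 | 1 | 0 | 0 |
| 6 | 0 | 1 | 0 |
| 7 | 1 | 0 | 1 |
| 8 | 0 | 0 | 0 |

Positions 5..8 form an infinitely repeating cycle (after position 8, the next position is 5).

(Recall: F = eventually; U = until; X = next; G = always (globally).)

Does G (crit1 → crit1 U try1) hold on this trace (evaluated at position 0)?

crit1 → crit1 U try1 holds at every position 0..8, and those are all positions ever visited, so G (crit1 → crit1 U try1) holds.
Positions where crit1 holds: 1, 4, 7.
Check crit1 U try1 at each: 1→ok, 4→ok, 7→ok.

Yes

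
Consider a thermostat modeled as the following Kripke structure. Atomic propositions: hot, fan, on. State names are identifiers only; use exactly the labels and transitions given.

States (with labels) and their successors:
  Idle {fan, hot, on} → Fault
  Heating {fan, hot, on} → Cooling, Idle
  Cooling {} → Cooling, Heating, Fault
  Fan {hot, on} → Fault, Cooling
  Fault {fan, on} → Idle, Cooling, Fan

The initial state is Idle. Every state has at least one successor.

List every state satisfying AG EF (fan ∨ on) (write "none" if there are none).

{Idle, Heating, Cooling, Fan, Fault}

States satisfying EF (fan ∨ on): {Idle, Heating, Cooling, Fan, Fault}.
States satisfying AG EF (fan ∨ on): {Idle, Heating, Cooling, Fan, Fault}.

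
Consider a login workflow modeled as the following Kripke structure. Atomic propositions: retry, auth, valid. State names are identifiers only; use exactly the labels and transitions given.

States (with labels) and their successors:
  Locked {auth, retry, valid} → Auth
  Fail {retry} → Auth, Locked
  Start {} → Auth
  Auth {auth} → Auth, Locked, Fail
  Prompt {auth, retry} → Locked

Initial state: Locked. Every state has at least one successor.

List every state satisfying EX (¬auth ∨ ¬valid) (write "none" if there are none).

{Locked, Fail, Start, Auth}

States satisfying ¬auth ∨ ¬valid: {Fail, Start, Auth, Prompt}.
States satisfying EX (¬auth ∨ ¬valid): {Locked, Fail, Start, Auth}.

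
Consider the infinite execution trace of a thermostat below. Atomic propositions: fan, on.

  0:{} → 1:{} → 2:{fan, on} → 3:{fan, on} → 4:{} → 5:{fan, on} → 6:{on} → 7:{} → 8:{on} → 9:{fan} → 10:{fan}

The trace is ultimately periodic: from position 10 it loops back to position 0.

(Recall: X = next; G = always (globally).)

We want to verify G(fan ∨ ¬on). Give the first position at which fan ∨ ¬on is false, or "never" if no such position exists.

6

Check fan ∨ ¬on at each position in order: 0 ✓, 1 ✓, 2 ✓, 3 ✓, 4 ✓, 5 ✓.
At position 6 the labels are {on}, so fan ∨ ¬on is false there. This is the first violation.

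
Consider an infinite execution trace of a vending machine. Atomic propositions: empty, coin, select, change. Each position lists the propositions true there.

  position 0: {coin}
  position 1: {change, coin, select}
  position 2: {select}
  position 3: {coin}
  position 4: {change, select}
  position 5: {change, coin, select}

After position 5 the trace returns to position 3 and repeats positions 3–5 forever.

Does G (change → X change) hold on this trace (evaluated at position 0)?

change → X change must hold at every position from 0 onward. It fails at position 1, so G (change → X change) is false.
Positions where change holds: 1, 4, 5.
Check X change at each: 1→fails, 4→ok, 5→fails.

No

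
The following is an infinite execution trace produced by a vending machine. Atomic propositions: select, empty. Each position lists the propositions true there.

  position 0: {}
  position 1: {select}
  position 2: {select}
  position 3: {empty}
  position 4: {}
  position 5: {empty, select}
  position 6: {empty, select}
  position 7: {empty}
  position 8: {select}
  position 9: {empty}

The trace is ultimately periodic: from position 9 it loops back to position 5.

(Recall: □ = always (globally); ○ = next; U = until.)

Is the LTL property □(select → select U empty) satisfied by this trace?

select → select U empty holds at every position 0..9, and those are all positions ever visited, so □(select → select U empty) holds.
Positions where select holds: 1, 2, 5, 6, 8.
Check select U empty at each: 1→ok, 2→ok, 5→ok, 6→ok, 8→ok.

Yes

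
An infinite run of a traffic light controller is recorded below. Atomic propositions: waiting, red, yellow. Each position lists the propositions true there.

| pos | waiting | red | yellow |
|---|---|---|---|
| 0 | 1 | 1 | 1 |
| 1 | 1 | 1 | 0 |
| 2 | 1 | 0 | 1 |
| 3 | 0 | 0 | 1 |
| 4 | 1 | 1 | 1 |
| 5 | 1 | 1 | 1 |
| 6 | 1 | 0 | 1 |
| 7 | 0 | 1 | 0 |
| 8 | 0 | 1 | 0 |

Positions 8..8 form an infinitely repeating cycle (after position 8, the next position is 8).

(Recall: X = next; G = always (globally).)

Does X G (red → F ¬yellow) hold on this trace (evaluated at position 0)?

The position after 0 is 1; G (red → F ¬yellow) is true there.

Holds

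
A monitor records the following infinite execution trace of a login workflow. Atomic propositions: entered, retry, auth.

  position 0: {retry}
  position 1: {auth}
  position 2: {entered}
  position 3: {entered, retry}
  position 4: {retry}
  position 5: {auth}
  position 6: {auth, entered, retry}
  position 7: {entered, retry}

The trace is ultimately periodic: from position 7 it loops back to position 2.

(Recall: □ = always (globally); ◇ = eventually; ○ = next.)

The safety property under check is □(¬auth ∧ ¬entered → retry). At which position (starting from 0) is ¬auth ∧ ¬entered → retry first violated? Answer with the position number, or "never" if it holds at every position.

¬auth ∧ ¬entered → retry holds at every position 0..7, and those are all the positions the trace ever visits, so the invariant □(¬auth ∧ ¬entered → retry) is never violated.

never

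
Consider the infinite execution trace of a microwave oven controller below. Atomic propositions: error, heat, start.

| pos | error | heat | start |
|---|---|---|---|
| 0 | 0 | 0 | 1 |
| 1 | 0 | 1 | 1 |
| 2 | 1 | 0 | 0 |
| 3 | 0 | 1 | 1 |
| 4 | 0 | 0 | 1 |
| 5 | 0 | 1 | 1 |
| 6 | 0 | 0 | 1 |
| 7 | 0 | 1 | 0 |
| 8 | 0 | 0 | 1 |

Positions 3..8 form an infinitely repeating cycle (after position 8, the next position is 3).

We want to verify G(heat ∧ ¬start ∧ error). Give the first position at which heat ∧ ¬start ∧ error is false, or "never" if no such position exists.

0

At position 0 the labels are {start}, so heat ∧ ¬start ∧ error is false there. This is the first violation.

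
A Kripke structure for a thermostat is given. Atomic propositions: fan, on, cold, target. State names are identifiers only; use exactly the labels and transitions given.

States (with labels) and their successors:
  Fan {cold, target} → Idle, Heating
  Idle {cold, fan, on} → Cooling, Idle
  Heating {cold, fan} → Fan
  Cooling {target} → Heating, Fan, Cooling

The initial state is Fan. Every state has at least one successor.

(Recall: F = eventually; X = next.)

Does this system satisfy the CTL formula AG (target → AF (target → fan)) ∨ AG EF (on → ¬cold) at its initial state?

States satisfying target → AF (target → fan): {Fan, Idle, Heating}.
States satisfying AG (target → AF (target → fan)): ∅.
States satisfying EF (on → ¬cold): {Fan, Idle, Heating, Cooling}.
States satisfying AG EF (on → ¬cold): {Fan, Idle, Heating, Cooling}.
States satisfying AG (target → AF (target → fan)) ∨ AG EF (on → ¬cold): {Fan, Idle, Heating, Cooling}.
Fan ∈ Sat(AG (target → AF (target → fan)) ∨ AG EF (on → ¬cold)).

Satisfied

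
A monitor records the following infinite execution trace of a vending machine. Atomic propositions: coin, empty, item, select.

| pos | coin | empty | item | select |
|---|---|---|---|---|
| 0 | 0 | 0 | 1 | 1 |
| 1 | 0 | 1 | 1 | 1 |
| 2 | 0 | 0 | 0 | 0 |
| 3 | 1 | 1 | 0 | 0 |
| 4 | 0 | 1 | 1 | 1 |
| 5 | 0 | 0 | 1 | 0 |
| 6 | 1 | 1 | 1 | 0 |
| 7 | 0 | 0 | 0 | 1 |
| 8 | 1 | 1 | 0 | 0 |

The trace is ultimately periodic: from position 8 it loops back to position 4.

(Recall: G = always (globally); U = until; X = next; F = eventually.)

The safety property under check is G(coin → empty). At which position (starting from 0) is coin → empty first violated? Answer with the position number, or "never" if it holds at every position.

coin → empty holds at every position 0..8, and those are all the positions the trace ever visits, so the invariant G(coin → empty) is never violated.

never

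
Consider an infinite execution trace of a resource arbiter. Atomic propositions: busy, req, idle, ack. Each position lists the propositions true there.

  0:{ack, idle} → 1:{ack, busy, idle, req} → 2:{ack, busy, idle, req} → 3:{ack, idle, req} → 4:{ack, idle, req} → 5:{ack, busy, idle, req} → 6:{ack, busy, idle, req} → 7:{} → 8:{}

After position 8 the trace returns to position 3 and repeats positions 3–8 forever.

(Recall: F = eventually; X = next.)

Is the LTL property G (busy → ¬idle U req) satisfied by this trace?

Satisfied

busy → ¬idle U req holds at every position 0..8, and those are all positions ever visited, so G (busy → ¬idle U req) holds.
Positions where busy holds: 1, 2, 5, 6.
Check ¬idle U req at each: 1→ok, 2→ok, 5→ok, 6→ok.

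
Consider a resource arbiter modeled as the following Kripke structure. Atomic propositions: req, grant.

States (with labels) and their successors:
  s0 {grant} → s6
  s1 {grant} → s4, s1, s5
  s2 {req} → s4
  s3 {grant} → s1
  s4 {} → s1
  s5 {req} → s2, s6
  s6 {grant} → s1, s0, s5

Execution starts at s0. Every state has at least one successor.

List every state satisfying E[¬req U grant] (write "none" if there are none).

{s0, s1, s3, s4, s6}

States satisfying ¬req: {s0, s1, s3, s4, s6}.
States satisfying grant: {s0, s1, s3, s6}.
States satisfying E[¬req U grant]: {s0, s1, s3, s4, s6}.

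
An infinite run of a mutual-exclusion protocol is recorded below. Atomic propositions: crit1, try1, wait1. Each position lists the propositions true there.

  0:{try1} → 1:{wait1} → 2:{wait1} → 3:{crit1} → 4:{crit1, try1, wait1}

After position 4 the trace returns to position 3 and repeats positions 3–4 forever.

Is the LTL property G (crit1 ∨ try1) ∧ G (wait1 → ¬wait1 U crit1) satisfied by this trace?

No

crit1 ∨ try1 must hold at every position from 0 onward. It fails at position 1, so G (crit1 ∨ try1) is false.
wait1 → ¬wait1 U crit1 must hold at every position from 0 onward. It fails at position 1, so G (wait1 → ¬wait1 U crit1) is false.
Positions where wait1 holds: 1, 2, 4.
Check ¬wait1 U crit1 at each: 1→fails, 2→fails, 4→ok.
At position 0: G (crit1 ∨ try1) is false; G (wait1 → ¬wait1 U crit1) is false; so G (crit1 ∨ try1) ∧ G (wait1 → ¬wait1 U crit1) is false.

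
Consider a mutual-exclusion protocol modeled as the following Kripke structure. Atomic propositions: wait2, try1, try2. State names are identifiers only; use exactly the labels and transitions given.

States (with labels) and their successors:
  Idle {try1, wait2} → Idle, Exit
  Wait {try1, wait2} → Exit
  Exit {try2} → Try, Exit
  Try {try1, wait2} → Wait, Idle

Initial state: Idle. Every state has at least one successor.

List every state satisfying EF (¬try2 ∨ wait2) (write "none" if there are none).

{Idle, Wait, Exit, Try}

States satisfying ¬try2 ∨ wait2: {Idle, Wait, Try}.
States satisfying EF (¬try2 ∨ wait2): {Idle, Wait, Exit, Try}.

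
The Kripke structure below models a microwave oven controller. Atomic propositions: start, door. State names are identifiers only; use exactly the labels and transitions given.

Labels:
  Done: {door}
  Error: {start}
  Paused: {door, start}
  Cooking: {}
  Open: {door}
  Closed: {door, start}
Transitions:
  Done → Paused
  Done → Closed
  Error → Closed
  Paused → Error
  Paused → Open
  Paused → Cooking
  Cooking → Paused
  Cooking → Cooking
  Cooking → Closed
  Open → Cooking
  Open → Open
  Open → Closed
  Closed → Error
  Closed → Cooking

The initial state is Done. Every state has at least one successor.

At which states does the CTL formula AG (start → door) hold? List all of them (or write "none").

States satisfying start → door: {Done, Paused, Cooking, Open, Closed}.
States satisfying AG (start → door): ∅.

none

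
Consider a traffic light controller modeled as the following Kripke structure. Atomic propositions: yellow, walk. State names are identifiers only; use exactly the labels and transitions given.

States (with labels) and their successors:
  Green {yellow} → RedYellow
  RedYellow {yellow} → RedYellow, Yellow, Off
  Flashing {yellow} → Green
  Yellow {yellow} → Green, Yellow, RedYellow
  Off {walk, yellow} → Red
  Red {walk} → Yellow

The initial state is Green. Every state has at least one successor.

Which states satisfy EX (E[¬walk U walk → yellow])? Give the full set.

{Green, RedYellow, Flashing, Yellow, Red}

States satisfying E[¬walk U walk → yellow]: {Green, RedYellow, Flashing, Yellow, Off}.
States satisfying EX (E[¬walk U walk → yellow]): {Green, RedYellow, Flashing, Yellow, Red}.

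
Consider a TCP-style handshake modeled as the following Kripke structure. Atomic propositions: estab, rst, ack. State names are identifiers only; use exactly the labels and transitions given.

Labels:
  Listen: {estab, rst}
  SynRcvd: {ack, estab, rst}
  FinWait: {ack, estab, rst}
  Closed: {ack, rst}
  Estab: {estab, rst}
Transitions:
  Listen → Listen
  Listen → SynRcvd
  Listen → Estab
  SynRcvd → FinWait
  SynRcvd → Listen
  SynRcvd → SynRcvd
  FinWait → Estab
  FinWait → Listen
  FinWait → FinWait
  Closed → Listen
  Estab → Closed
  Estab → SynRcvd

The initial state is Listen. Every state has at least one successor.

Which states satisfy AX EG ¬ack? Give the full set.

{Closed}

States satisfying EG ¬ack: {Listen}.
States satisfying AX EG ¬ack: {Closed}.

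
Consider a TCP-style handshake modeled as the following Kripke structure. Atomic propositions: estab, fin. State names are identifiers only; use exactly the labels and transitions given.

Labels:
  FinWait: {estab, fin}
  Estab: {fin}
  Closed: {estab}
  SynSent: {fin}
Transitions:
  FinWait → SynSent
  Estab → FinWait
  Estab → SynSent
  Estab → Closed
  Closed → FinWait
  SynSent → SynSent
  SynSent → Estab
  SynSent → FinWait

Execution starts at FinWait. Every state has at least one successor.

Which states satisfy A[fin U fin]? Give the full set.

States satisfying fin: {FinWait, Estab, SynSent}.
States satisfying A[fin U fin]: {FinWait, Estab, SynSent}.

{FinWait, Estab, SynSent}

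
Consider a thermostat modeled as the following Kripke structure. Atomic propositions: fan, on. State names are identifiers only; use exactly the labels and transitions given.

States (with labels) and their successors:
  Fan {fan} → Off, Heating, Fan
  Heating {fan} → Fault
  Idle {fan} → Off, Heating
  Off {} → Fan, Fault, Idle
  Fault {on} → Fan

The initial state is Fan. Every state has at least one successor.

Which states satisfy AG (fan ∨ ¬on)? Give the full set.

none

States satisfying fan ∨ ¬on: {Fan, Heating, Idle, Off}.
States satisfying AG (fan ∨ ¬on): ∅.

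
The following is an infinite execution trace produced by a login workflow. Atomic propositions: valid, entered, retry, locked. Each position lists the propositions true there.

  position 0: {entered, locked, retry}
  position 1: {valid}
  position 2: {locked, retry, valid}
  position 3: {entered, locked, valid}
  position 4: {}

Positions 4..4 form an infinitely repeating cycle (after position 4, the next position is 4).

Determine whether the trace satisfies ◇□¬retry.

□¬retry holds at position 3, which is reachable from 0, so ◇□¬retry holds.

Satisfied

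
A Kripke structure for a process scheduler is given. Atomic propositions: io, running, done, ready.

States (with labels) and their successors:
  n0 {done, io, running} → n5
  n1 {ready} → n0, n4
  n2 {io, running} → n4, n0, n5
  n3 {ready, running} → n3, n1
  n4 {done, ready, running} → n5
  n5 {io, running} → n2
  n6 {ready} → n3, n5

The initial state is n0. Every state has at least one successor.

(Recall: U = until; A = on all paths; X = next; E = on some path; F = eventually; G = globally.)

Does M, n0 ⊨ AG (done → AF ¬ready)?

Holds

States satisfying done → AF ¬ready: {n0, n1, n2, n3, n4, n5, n6}.
States satisfying AG (done → AF ¬ready): {n0, n1, n2, n3, n4, n5, n6}.
Every state reachable from n0 satisfies done → AF ¬ready.
n0 ∈ Sat(AG (done → AF ¬ready)).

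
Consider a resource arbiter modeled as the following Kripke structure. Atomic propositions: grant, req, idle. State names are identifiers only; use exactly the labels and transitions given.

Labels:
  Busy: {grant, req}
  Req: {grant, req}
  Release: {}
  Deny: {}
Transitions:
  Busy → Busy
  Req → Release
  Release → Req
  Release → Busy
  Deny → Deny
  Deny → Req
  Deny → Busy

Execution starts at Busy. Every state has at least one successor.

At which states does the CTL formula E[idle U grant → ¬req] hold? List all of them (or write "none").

States satisfying idle: ∅.
States satisfying grant → ¬req: {Release, Deny}.
States satisfying E[idle U grant → ¬req]: {Release, Deny}.

{Release, Deny}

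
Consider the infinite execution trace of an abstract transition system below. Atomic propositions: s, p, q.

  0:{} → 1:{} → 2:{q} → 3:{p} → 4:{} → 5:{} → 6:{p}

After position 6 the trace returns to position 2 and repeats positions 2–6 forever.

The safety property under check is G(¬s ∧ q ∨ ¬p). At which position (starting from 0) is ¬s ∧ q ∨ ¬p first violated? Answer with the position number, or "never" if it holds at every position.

Check ¬s ∧ q ∨ ¬p at each position in order: 0 ✓, 1 ✓, 2 ✓.
At position 3 the labels are {p}, so ¬s ∧ q ∨ ¬p is false there. This is the first violation.

3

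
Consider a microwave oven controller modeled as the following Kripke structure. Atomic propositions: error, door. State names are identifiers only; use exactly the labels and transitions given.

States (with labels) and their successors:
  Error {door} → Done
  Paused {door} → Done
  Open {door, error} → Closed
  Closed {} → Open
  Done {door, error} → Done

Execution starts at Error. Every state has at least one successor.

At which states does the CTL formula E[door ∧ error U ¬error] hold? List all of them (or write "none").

States satisfying door ∧ error: {Open, Done}.
States satisfying ¬error: {Error, Paused, Closed}.
States satisfying E[door ∧ error U ¬error]: {Error, Paused, Open, Closed}.

{Error, Paused, Open, Closed}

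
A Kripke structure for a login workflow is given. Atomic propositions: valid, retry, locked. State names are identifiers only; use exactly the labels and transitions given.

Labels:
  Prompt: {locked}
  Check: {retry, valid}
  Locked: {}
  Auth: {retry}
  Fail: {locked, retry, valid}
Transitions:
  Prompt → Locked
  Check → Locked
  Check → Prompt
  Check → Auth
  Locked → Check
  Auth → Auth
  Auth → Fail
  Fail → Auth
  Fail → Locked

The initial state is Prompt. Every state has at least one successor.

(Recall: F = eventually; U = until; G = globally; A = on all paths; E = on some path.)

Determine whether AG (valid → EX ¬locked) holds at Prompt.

Satisfied

States satisfying valid → EX ¬locked: {Prompt, Check, Locked, Auth, Fail}.
States satisfying AG (valid → EX ¬locked): {Prompt, Check, Locked, Auth, Fail}.
Every state reachable from Prompt satisfies valid → EX ¬locked.
Prompt ∈ Sat(AG (valid → EX ¬locked)).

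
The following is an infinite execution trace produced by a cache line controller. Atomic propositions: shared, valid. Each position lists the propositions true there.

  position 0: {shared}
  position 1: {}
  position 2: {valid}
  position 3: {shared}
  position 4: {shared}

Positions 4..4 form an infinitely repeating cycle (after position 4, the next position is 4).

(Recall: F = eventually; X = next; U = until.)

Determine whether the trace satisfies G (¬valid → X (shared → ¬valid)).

Satisfied

¬valid → X (shared → ¬valid) holds at every position 0..4, and those are all positions ever visited, so G (¬valid → X (shared → ¬valid)) holds.
Positions where ¬valid holds: 0, 1, 3, 4.
Check X (shared → ¬valid) at each: 0→ok, 1→ok, 3→ok, 4→ok.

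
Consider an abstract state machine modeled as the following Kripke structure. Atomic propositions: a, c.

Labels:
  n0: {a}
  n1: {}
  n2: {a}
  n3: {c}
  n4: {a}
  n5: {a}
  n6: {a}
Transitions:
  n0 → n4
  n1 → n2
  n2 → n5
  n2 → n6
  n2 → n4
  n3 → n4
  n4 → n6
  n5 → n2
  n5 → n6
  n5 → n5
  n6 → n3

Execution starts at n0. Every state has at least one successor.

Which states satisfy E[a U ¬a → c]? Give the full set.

States satisfying a: {n0, n2, n4, n5, n6}.
States satisfying ¬a → c: {n0, n2, n3, n4, n5, n6}.
States satisfying E[a U ¬a → c]: {n0, n2, n3, n4, n5, n6}.

{n0, n2, n3, n4, n5, n6}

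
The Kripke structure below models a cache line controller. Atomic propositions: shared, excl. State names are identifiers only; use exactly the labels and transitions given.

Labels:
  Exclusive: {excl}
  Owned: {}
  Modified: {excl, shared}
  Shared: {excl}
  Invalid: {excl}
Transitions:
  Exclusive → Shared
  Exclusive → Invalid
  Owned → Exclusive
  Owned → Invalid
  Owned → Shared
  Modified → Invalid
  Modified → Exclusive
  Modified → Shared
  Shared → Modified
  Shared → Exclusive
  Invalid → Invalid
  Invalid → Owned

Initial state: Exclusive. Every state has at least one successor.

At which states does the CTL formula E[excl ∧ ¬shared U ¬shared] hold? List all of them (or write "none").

States satisfying excl ∧ ¬shared: {Exclusive, Shared, Invalid}.
States satisfying ¬shared: {Exclusive, Owned, Shared, Invalid}.
States satisfying E[excl ∧ ¬shared U ¬shared]: {Exclusive, Owned, Shared, Invalid}.

{Exclusive, Owned, Shared, Invalid}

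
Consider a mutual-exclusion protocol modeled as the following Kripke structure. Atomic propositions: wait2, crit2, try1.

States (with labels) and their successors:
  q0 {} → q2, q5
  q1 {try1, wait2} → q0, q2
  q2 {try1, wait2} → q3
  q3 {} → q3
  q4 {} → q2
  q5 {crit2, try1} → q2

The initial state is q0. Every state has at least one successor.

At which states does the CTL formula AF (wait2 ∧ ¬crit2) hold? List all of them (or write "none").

{q0, q1, q2, q4, q5}

States satisfying wait2 ∧ ¬crit2: {q1, q2}.
States satisfying AF (wait2 ∧ ¬crit2): {q0, q1, q2, q4, q5}.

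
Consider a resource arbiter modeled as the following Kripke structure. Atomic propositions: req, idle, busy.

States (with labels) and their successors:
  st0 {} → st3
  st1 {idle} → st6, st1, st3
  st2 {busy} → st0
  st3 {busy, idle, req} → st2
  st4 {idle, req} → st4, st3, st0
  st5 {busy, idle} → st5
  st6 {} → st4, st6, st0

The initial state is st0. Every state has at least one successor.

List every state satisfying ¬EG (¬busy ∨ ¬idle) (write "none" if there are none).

States satisfying ¬busy ∨ ¬idle: {st0, st1, st2, st4, st6}.
States satisfying EG (¬busy ∨ ¬idle): {st1, st4, st6}.
States satisfying ¬EG (¬busy ∨ ¬idle): {st0, st2, st3, st5}.

{st0, st2, st3, st5}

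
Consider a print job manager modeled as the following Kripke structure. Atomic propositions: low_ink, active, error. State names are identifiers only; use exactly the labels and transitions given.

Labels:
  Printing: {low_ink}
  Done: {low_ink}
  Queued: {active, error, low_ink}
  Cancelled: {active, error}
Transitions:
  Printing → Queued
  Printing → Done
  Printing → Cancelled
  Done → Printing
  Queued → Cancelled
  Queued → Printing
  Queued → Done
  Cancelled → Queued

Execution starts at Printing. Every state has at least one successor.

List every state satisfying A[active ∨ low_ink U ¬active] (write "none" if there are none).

States satisfying active ∨ low_ink: {Printing, Done, Queued, Cancelled}.
States satisfying ¬active: {Printing, Done}.
States satisfying A[active ∨ low_ink U ¬active]: {Printing, Done}.

{Printing, Done}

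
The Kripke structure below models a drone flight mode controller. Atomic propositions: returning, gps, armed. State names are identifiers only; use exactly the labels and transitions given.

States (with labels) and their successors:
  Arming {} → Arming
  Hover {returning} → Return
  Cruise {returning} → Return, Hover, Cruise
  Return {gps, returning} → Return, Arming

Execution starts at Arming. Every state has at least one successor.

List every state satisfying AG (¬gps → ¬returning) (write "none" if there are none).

{Arming, Return}

States satisfying ¬gps → ¬returning: {Arming, Return}.
States satisfying AG (¬gps → ¬returning): {Arming, Return}.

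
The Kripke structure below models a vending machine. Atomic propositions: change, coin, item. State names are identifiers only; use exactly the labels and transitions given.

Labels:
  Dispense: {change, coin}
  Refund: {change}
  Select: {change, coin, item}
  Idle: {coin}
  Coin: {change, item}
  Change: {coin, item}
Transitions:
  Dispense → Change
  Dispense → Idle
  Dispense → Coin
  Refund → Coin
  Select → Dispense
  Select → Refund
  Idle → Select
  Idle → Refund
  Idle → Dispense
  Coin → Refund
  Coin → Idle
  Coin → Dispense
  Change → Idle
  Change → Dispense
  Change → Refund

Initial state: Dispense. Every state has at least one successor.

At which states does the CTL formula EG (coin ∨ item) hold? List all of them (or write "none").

{Dispense, Select, Idle, Coin, Change}

States satisfying coin ∨ item: {Dispense, Select, Idle, Coin, Change}.
States satisfying EG (coin ∨ item): {Dispense, Select, Idle, Coin, Change}.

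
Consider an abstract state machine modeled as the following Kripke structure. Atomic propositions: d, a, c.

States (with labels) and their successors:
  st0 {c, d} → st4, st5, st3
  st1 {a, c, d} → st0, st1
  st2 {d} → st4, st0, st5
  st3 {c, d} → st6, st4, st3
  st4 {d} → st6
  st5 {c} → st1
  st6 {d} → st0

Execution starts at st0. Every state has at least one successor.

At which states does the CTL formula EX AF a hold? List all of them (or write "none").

{st0, st1, st2, st5}

States satisfying AF a: {st1, st5}.
States satisfying EX AF a: {st0, st1, st2, st5}.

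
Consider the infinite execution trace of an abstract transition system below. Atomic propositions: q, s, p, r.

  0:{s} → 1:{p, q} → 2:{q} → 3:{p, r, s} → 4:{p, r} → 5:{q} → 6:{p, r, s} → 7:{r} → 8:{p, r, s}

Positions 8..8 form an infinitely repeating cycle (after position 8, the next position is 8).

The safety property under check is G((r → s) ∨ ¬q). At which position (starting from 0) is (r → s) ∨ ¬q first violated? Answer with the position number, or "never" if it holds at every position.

(r → s) ∨ ¬q holds at every position 0..8, and those are all the positions the trace ever visits, so the invariant G((r → s) ∨ ¬q) is never violated.

never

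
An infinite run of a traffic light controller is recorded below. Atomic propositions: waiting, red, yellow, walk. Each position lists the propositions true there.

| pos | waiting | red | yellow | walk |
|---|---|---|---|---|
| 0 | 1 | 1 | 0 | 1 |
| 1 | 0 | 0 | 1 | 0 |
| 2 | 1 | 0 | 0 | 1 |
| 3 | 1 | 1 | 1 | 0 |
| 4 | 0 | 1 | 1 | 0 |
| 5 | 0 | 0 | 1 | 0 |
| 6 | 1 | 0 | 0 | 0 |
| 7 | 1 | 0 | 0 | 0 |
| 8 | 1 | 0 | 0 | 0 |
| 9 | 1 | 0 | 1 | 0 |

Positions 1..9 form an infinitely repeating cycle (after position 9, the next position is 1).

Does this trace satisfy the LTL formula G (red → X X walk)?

Does not hold

red → X X walk must hold at every position from 0 onward. It fails at position 3, so G (red → X X walk) is false.
Positions where red holds: 0, 3, 4.
Check X X walk at each: 0→ok, 3→fails, 4→fails.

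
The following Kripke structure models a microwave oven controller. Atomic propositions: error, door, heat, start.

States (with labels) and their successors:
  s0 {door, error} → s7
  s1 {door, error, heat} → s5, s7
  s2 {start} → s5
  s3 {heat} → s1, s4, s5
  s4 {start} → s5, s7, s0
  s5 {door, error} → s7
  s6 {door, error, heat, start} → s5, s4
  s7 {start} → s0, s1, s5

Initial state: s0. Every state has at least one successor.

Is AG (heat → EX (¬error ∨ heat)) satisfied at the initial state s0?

States satisfying heat → EX (¬error ∨ heat): {s0, s1, s2, s3, s4, s5, s6, s7}.
States satisfying AG (heat → EX (¬error ∨ heat)): {s0, s1, s2, s3, s4, s5, s6, s7}.
Every state reachable from s0 satisfies heat → EX (¬error ∨ heat).
s0 ∈ Sat(AG (heat → EX (¬error ∨ heat))).

Holds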